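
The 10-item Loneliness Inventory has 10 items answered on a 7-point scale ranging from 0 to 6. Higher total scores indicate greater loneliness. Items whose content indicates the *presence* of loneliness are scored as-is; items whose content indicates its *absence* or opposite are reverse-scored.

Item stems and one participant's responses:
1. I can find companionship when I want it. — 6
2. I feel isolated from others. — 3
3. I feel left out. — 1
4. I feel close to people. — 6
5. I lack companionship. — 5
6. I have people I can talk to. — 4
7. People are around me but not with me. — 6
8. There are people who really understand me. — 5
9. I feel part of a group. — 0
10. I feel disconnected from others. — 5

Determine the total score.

Items 1, 4, 6, 8, 9 describe the absence/opposite of loneliness → reverse-score.
on a 0–6 scale, reversed = 6 − raw.
  item 1: 6 − 6 = 0
  item 2: 3
  item 3: 1
  item 4: 6 − 6 = 0
  item 5: 5
  item 6: 6 − 4 = 2
  item 7: 6
  item 8: 6 − 5 = 1
  item 9: 6 − 0 = 6
  item 10: 5
Total = 0 + 3 + 1 + 0 + 5 + 2 + 6 + 1 + 6 + 5 = 29

29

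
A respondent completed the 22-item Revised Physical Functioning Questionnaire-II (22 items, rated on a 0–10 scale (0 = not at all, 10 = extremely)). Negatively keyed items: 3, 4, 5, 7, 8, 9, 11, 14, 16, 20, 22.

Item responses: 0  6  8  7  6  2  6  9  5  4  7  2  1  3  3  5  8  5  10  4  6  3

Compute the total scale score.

Apply reverse scoring (reversed = (0+10) − raw = 10 − raw):
  item 3: 10 − 8 = 2
  item 4: 10 − 7 = 3
  item 5: 10 − 6 = 4
  item 7: 10 − 6 = 4
  item 8: 10 − 9 = 1
  item 9: 10 − 5 = 5
  item 11: 10 − 7 = 3
  item 14: 10 − 3 = 7
  item 16: 10 − 5 = 5
  item 20: 10 − 4 = 6
  item 22: 10 − 3 = 7
Scored responses: 0, 6, 2, 3, 4, 2, 4, 1, 5, 4, 3, 2, 1, 7, 3, 5, 8, 5, 10, 6, 6, 7
Total = 0 + 6 + 2 + 3 + 4 + 2 + 4 + 1 + 5 + 4 + 3 + 2 + 1 + 7 + 3 + 5 + 8 + 5 + 10 + 6 + 6 + 7 = 94

94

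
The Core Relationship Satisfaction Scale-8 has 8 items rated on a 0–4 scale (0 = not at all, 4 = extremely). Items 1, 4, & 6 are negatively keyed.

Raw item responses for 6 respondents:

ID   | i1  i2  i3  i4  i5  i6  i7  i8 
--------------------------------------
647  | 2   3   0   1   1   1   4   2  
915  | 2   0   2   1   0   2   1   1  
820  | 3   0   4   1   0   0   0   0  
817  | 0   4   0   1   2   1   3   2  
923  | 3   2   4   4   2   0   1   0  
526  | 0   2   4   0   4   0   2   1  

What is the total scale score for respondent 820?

12

Respondent 820 raw: 3, 0, 4, 1, 0, 0, 0, 0.
Reverse-coded (reverse-coded value = 4 − response):
  item 1: 4 − 3 = 1
  item 2: 0
  item 3: 4
  item 4: 4 − 1 = 3
  item 5: 0
  item 6: 4 − 0 = 4
  item 7: 0
  item 8: 0
Sum = 1 + 0 + 4 + 3 + 0 + 4 + 0 + 0 = 12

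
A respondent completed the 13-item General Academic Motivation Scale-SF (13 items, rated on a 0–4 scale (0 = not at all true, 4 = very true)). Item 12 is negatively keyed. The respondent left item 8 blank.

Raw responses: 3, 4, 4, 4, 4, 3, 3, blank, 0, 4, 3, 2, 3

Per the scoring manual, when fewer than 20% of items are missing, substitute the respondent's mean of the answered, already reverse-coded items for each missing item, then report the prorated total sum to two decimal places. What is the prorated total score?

40.08

Reverse-coded (on a 0–4 scale, reversed = 4 − raw):
  item 12: 4 − 2 = 2
Completed scored items (12 of 13): 3, 4, 4, 4, 4, 3, 3, 0, 4, 3, 2, 3; sum = 37.
Person mean = 37 / 12 ≈ 3.0833
Prorated total = (37 / 12) × 13 = 40.08 (to 2 dp)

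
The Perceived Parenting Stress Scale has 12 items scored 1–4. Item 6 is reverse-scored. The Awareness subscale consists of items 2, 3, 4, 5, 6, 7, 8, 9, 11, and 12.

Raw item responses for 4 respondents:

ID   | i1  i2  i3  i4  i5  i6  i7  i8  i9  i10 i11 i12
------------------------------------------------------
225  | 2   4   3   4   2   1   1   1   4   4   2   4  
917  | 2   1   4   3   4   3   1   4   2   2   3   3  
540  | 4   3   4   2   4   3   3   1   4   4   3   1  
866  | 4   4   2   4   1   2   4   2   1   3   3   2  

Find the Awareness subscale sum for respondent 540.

Respondent 540 raw: 4, 3, 4, 2, 4, 3, 3, 1, 4, 4, 3, 1.
Awareness items: 2, 3, 4, 5, 6, 7, 8, 9, 11, 12.
Reverse-coded (on a 1–4 scale, reversed = 5 − raw):
  item 2: 3
  item 3: 4
  item 4: 2
  item 5: 4
  item 6: 5 − 3 = 2
  item 7: 3
  item 8: 1
  item 9: 4
  item 11: 3
  item 12: 1
Sum = 3 + 4 + 2 + 4 + 2 + 3 + 1 + 4 + 3 + 1 = 27

27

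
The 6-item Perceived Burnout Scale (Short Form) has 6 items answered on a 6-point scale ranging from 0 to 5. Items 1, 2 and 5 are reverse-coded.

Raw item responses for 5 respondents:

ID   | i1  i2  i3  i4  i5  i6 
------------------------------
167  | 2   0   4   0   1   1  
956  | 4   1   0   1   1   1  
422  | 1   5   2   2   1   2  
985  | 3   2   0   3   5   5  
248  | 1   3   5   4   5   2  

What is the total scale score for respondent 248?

17

Respondent 248 raw: 1, 3, 5, 4, 5, 2.
Reverse-coded (on a 0–5 scale, reversed = 5 − raw):
  item 1: 5 − 1 = 4
  item 2: 5 − 3 = 2
  item 3: 5
  item 4: 4
  item 5: 5 − 5 = 0
  item 6: 2
Sum = 4 + 2 + 5 + 4 + 0 + 2 = 17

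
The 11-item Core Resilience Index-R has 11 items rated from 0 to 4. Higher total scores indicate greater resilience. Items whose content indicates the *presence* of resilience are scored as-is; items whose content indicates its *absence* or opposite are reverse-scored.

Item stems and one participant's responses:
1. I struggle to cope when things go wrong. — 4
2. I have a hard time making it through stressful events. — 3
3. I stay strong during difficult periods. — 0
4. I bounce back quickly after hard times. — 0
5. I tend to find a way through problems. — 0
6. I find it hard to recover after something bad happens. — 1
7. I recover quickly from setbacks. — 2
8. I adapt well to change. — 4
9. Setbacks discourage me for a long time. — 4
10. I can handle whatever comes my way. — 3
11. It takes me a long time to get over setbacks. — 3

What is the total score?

Items 1, 2, 6, 9, 11 describe the absence/opposite of resilience → reverse-score.
reversed = (0+4) − raw = 4 − raw.
  item 1: 4 − 4 = 0
  item 2: 4 − 3 = 1
  item 3: 0
  item 4: 0
  item 5: 0
  item 6: 4 − 1 = 3
  item 7: 2
  item 8: 4
  item 9: 4 − 4 = 0
  item 10: 3
  item 11: 4 − 3 = 1
Total = 0 + 1 + 0 + 0 + 0 + 3 + 2 + 4 + 0 + 3 + 1 = 14

14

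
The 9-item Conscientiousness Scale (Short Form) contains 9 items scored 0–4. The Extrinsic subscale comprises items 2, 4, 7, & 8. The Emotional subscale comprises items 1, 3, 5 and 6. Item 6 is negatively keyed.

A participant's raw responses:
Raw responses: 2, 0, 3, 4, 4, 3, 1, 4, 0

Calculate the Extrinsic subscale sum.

Extrinsic items: 2, 4, 7, 8.
  item 2: 0
  item 4: 4
  item 7: 1
  item 8: 4
Sum = 0 + 4 + 1 + 4 = 9

9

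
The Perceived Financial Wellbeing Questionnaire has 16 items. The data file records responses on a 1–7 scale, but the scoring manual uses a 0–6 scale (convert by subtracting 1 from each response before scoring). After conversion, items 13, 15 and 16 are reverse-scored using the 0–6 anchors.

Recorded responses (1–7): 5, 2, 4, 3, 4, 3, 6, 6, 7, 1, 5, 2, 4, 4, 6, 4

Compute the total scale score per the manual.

Convert to 0–6: 4, 1, 3, 2, 3, 2, 5, 5, 6, 0, 4, 1, 3, 3, 5, 3
Reverse-coded (reverse-coded value = 6 − response):
  item 13: 6 − 3 = 3
  item 15: 6 − 5 = 1
  item 16: 6 − 3 = 3
Scored: 4, 1, 3, 2, 3, 2, 5, 5, 6, 0, 4, 1, 3, 3, 1, 3
Total = 46

46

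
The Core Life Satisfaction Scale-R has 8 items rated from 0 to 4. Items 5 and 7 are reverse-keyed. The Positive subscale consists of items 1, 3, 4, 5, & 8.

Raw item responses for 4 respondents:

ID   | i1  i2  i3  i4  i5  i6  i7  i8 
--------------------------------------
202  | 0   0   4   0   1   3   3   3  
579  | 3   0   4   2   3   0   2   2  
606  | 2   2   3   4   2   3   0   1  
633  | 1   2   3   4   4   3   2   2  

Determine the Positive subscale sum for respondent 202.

Respondent 202 raw: 0, 0, 4, 0, 1, 3, 3, 3.
Positive items: 1, 3, 4, 5, 8.
Reverse-coded (reversed = (0+4) − raw = 4 − raw):
  item 1: 0
  item 3: 4
  item 4: 0
  item 5: 4 − 1 = 3
  item 8: 3
Sum = 0 + 4 + 0 + 3 + 3 = 10

10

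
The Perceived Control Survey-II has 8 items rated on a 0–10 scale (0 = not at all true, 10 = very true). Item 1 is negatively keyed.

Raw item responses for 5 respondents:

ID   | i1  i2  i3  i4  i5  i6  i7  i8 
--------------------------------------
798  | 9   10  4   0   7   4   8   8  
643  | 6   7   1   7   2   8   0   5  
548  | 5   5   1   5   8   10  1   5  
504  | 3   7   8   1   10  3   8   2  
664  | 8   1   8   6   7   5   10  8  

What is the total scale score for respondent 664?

Respondent 664 raw: 8, 1, 8, 6, 7, 5, 10, 8.
Reverse-coded (reversed = (0+10) − raw = 10 − raw):
  item 1: 10 − 8 = 2
  item 2: 1
  item 3: 8
  item 4: 6
  item 5: 7
  item 6: 5
  item 7: 10
  item 8: 8
Sum = 2 + 1 + 8 + 6 + 7 + 5 + 10 + 8 = 47

47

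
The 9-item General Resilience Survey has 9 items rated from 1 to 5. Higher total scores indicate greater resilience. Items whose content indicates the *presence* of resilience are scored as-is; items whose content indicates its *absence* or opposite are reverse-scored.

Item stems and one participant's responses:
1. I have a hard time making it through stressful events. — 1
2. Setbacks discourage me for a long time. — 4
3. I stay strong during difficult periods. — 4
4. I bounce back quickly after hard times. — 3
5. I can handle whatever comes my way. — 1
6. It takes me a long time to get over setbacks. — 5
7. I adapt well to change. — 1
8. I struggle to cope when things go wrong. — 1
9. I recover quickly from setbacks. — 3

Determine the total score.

25

Items 1, 2, 6, 8 describe the absence/opposite of resilience → reverse-score.
on a 1–5 scale, reversed = 6 − raw.
  item 1: 6 − 1 = 5
  item 2: 6 − 4 = 2
  item 3: 4
  item 4: 3
  item 5: 1
  item 6: 6 − 5 = 1
  item 7: 1
  item 8: 6 − 1 = 5
  item 9: 3
Total = 5 + 2 + 4 + 3 + 1 + 1 + 1 + 5 + 3 = 25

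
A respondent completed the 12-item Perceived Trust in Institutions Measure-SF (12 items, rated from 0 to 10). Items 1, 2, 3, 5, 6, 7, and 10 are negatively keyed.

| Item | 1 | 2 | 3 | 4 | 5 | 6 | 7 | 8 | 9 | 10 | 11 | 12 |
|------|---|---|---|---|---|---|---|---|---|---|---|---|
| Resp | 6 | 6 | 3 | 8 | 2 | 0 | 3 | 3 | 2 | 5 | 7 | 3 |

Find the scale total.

68

Raw sum = 48. Negatively keyed items: 1, 2, 3, 5, 6, 7, 10; their raw sum = 25.
Each reversal replaces raw with 10 − raw, changing the total by 10 − 2·raw per item.
Total = 48 + 7·10 − 2·25 = 48 + 70 − 50 = 68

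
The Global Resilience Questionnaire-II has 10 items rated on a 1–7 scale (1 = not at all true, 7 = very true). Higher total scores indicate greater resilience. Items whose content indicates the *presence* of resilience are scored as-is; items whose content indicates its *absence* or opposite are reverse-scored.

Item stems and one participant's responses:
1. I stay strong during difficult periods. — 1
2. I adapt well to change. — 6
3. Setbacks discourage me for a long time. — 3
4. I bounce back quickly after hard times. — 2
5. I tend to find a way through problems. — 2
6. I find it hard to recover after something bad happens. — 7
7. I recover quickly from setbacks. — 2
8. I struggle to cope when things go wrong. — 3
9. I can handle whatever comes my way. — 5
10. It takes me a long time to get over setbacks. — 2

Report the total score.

Items 3, 6, 8, 10 describe the absence/opposite of resilience → reverse-score.
on a 1–7 scale, reversed = 8 − raw.
  item 1: 1
  item 2: 6
  item 3: 8 − 3 = 5
  item 4: 2
  item 5: 2
  item 6: 8 − 7 = 1
  item 7: 2
  item 8: 8 − 3 = 5
  item 9: 5
  item 10: 8 − 2 = 6
Total = 1 + 6 + 5 + 2 + 2 + 1 + 2 + 5 + 5 + 6 = 35

35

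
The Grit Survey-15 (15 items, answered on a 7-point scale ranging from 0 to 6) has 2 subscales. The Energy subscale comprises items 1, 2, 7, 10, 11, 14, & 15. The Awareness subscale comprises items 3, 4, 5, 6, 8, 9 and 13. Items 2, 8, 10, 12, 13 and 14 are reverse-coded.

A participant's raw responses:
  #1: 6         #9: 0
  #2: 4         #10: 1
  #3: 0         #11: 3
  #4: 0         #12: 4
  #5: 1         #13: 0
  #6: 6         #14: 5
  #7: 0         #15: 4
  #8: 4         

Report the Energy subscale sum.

Energy items: 1, 2, 7, 10, 11, 14, 15.
Of these, items 2, 10, & 14 are reverse-coded; reversed = (0+6) − raw = 6 − raw.
  item 1: 6
  item 2: 6 − 4 = 2
  item 7: 0
  item 10: 6 − 1 = 5
  item 11: 3
  item 14: 6 − 5 = 1
  item 15: 4
Sum = 6 + 2 + 0 + 5 + 3 + 1 + 4 = 21

21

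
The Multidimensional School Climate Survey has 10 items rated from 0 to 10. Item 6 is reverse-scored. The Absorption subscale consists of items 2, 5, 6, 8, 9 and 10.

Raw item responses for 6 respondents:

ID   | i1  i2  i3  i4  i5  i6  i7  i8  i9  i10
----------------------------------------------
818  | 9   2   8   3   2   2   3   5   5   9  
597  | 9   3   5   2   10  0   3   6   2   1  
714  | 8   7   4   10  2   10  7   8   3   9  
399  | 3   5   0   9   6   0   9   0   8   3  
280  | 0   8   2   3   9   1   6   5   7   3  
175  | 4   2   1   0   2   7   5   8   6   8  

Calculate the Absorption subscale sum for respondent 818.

Respondent 818 raw: 9, 2, 8, 3, 2, 2, 3, 5, 5, 9.
Absorption items: 2, 5, 6, 8, 9, 10.
Reverse-coded (reversed = (0+10) − raw = 10 − raw):
  item 2: 2
  item 5: 2
  item 6: 10 − 2 = 8
  item 8: 5
  item 9: 5
  item 10: 9
Sum = 2 + 2 + 8 + 5 + 5 + 9 = 31

31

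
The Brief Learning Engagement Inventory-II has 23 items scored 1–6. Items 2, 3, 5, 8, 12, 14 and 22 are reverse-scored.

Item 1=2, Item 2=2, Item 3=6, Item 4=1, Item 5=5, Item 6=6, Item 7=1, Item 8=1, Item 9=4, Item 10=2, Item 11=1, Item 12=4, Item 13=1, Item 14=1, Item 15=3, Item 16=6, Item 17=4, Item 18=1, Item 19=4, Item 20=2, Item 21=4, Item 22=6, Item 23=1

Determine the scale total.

Apply reverse scoring (reverse-coded value = 7 − response):
  item 2: 7 − 2 = 5
  item 3: 7 − 6 = 1
  item 5: 7 − 5 = 2
  item 8: 7 − 1 = 6
  item 12: 7 − 4 = 3
  item 14: 7 − 1 = 6
  item 22: 7 − 6 = 1
After reverse-coding: 2, 5, 1, 1, 2, 6, 1, 6, 4, 2, 1, 3, 1, 6, 3, 6, 4, 1, 4, 2, 4, 1, 1
Total = 2 + 5 + 1 + 1 + 2 + 6 + 1 + 6 + 4 + 2 + 1 + 3 + 1 + 6 + 3 + 6 + 4 + 1 + 4 + 2 + 4 + 1 + 1 = 67

67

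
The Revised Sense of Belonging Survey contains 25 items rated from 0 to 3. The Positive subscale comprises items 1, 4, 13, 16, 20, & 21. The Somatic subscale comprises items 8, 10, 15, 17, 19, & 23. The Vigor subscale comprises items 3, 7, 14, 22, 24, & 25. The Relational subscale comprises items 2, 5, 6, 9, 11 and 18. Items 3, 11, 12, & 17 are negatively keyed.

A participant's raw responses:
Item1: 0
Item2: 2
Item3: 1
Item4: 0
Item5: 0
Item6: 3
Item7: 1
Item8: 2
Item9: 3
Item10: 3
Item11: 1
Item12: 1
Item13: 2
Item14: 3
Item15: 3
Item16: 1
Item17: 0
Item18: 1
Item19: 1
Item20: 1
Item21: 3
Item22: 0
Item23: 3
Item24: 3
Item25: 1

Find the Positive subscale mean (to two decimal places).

Positive items: 1, 4, 13, 16, 20, 21.
  item 1: 0
  item 4: 0
  item 13: 2
  item 16: 1
  item 20: 1
  item 21: 3
Sum = 0 + 0 + 2 + 1 + 1 + 3 = 7
Mean = 7 / 6 = 1.17

1.17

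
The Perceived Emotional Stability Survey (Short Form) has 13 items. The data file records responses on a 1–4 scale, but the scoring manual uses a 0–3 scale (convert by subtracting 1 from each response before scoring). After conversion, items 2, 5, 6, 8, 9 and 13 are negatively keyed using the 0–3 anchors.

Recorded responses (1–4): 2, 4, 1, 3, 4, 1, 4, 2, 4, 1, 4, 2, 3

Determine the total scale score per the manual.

Convert to 0–3: 1, 3, 0, 2, 3, 0, 3, 1, 3, 0, 3, 1, 2
Reverse-coded (reversed = (0+3) − raw = 3 − raw):
  item 2: 3 − 3 = 0
  item 5: 3 − 3 = 0
  item 6: 3 − 0 = 3
  item 8: 3 − 1 = 2
  item 9: 3 − 3 = 0
  item 13: 3 − 2 = 1
Scored: 1, 0, 0, 2, 0, 3, 3, 2, 0, 0, 3, 1, 1
Total = 16

16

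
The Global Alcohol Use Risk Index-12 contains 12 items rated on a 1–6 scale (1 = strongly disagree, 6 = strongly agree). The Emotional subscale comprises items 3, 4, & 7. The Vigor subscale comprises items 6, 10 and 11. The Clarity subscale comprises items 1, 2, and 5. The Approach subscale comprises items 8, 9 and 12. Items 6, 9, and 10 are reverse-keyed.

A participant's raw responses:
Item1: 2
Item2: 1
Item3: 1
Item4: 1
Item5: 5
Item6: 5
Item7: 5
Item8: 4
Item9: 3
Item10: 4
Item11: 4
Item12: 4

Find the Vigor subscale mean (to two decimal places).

3.00

Vigor items: 6, 10, 11.
Of these, items 6 and 10 are reverse-keyed; reversed = (1+6) − raw = 7 − raw.
  item 6: 7 − 5 = 2
  item 10: 7 − 4 = 3
  item 11: 4
Sum = 2 + 3 + 4 = 9
Mean = 9 / 3 = 3.00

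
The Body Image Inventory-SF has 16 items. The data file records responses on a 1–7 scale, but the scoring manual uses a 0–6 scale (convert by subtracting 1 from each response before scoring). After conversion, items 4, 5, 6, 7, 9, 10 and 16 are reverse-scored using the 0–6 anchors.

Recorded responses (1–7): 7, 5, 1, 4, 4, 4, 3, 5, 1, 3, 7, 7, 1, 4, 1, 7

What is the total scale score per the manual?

Convert to 0–6: 6, 4, 0, 3, 3, 3, 2, 4, 0, 2, 6, 6, 0, 3, 0, 6
Reverse-coded (reverse-coded value = 6 − response):
  item 4: 6 − 3 = 3
  item 5: 6 − 3 = 3
  item 6: 6 − 3 = 3
  item 7: 6 − 2 = 4
  item 9: 6 − 0 = 6
  item 10: 6 − 2 = 4
  item 16: 6 − 6 = 0
Scored: 6, 4, 0, 3, 3, 3, 4, 4, 6, 4, 6, 6, 0, 3, 0, 0
Total = 52

52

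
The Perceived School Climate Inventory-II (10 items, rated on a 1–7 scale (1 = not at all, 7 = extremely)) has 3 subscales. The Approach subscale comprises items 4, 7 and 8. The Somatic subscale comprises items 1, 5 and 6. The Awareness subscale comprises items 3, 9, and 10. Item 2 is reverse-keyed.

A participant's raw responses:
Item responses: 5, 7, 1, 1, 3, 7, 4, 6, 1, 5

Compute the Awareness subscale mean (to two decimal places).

Awareness items: 3, 9, 10.
  item 3: 1
  item 9: 1
  item 10: 5
Sum = 1 + 1 + 5 = 7
Mean = 7 / 3 = 2.33

2.33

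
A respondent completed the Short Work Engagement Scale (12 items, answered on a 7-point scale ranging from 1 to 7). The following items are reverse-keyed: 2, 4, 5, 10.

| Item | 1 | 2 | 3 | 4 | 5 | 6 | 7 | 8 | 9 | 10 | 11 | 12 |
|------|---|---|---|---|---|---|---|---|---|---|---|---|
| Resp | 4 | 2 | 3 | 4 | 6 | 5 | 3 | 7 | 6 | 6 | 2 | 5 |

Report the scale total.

Reversing items 2, 4, 5, and 10 with 8 − raw:
Total = 4 + (8−2) + 3 + (8−4) + (8−6) + 5 + 3 + 7 + 6 + (8−6) + 2 + 5
      = 4 + 6 + 3 + 4 + 2 + 5 + 3 + 7 + 6 + 2 + 2 + 5 = 49

49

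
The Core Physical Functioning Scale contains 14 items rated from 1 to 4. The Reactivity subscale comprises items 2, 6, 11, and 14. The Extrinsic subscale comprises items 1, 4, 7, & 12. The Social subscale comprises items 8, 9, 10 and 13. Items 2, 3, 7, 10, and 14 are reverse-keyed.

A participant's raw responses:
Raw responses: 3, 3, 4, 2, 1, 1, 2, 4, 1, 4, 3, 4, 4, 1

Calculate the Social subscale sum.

10

Social items: 8, 9, 10, 13.
Of these, item 10 is reverse-keyed; reversed = (1+4) − raw = 5 − raw.
  item 8: 4
  item 9: 1
  item 10: 5 − 4 = 1
  item 13: 4
Sum = 4 + 1 + 1 + 4 = 10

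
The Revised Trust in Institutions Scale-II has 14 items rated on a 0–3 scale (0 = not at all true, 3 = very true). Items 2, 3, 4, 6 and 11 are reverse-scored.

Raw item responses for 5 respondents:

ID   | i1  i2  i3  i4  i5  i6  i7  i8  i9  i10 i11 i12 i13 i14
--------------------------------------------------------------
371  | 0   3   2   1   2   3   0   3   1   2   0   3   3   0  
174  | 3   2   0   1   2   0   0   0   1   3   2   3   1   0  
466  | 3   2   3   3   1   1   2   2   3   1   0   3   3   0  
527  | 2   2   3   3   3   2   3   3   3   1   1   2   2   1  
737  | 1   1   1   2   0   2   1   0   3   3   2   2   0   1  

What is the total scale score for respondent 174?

Respondent 174 raw: 3, 2, 0, 1, 2, 0, 0, 0, 1, 3, 2, 3, 1, 0.
Reverse-coded (reversed = (0+3) − raw = 3 − raw):
  item 1: 3
  item 2: 3 − 2 = 1
  item 3: 3 − 0 = 3
  item 4: 3 − 1 = 2
  item 5: 2
  item 6: 3 − 0 = 3
  item 7: 0
  item 8: 0
  item 9: 1
  item 10: 3
  item 11: 3 − 2 = 1
  item 12: 3
  item 13: 1
  item 14: 0
Sum = 3 + 1 + 3 + 2 + 2 + 3 + 0 + 0 + 1 + 3 + 1 + 3 + 1 + 0 = 23

23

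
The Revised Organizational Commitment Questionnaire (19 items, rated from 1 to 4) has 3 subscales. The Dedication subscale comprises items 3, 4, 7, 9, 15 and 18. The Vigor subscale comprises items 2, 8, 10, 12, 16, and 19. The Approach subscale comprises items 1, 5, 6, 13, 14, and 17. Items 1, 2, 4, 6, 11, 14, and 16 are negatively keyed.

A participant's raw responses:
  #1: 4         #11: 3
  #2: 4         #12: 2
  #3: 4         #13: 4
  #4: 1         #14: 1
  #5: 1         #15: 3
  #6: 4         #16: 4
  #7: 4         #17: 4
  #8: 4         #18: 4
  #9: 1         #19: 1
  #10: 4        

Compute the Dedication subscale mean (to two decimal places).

Dedication items: 3, 4, 7, 9, 15, 18.
Of these, item 4 is negatively keyed; reversed = (1+4) − raw = 5 − raw.
  item 3: 4
  item 4: 5 − 1 = 4
  item 7: 4
  item 9: 1
  item 15: 3
  item 18: 4
Sum = 4 + 4 + 4 + 1 + 3 + 4 = 20
Mean = 20 / 6 = 3.33

3.33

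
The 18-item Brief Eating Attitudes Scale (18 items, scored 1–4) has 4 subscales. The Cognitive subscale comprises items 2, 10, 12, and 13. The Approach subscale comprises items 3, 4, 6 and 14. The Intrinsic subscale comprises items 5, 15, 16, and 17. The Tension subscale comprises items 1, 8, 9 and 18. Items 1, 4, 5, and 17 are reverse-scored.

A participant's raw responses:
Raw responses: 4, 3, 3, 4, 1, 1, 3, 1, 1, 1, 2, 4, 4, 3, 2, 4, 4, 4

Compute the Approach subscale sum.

8

Approach items: 3, 4, 6, 14.
Of these, item 4 is reverse-scored; reversed = (1+4) − raw = 5 − raw.
  item 3: 3
  item 4: 5 − 4 = 1
  item 6: 1
  item 14: 3
Sum = 3 + 1 + 1 + 3 = 8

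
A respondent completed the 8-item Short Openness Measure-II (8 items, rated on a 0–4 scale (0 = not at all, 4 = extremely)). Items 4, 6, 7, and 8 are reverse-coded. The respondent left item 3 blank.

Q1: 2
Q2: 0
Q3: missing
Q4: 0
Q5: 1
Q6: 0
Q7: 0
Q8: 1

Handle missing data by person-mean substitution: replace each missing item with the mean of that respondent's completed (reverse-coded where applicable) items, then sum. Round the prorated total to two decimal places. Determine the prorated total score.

20.57

Reverse-coded (reverse-coded value = 4 − response):
  item 4: 4 − 0 = 4
  item 6: 4 − 0 = 4
  item 7: 4 − 0 = 4
  item 8: 4 − 1 = 3
Completed scored items (7 of 8): 2, 0, 4, 1, 4, 4, 3; sum = 18.
Person mean = 18 / 7 ≈ 2.5714
Prorated total = (18 / 7) × 8 = 20.57 (to 2 dp)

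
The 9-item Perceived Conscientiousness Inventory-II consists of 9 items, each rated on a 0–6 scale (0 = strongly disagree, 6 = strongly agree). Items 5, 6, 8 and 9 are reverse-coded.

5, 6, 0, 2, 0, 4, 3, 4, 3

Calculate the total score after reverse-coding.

Reversing items 5, 6, 8, & 9 with 6 − raw:
Total = 5 + 6 + 0 + 2 + (6−0) + (6−4) + 3 + (6−4) + (6−3)
      = 5 + 6 + 0 + 2 + 6 + 2 + 3 + 2 + 3 = 29

29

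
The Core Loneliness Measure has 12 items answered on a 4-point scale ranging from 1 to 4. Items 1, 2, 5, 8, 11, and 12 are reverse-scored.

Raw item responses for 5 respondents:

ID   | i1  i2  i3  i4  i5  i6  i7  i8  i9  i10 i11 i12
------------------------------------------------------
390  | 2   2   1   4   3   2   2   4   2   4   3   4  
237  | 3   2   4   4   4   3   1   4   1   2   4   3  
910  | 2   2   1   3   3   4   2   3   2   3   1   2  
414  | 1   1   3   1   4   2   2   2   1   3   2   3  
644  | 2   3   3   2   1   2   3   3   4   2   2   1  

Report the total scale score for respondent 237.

Respondent 237 raw: 3, 2, 4, 4, 4, 3, 1, 4, 1, 2, 4, 3.
Reverse-coded (reverse-coded value = 5 − response):
  item 1: 5 − 3 = 2
  item 2: 5 − 2 = 3
  item 3: 4
  item 4: 4
  item 5: 5 − 4 = 1
  item 6: 3
  item 7: 1
  item 8: 5 − 4 = 1
  item 9: 1
  item 10: 2
  item 11: 5 − 4 = 1
  item 12: 5 − 3 = 2
Sum = 2 + 3 + 4 + 4 + 1 + 3 + 1 + 1 + 1 + 2 + 1 + 2 = 25

25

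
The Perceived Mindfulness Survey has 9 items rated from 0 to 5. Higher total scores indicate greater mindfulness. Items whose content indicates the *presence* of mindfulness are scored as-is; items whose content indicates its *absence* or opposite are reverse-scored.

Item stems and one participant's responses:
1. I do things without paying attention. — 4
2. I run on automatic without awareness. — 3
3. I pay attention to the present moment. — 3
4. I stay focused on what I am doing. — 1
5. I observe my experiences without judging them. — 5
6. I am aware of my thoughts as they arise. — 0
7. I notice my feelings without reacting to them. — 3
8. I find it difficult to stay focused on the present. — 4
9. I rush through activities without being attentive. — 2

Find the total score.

Items 1, 2, 8, 9 describe the absence/opposite of mindfulness → reverse-score.
reverse-coded value = 5 − response.
  item 1: 5 − 4 = 1
  item 2: 5 − 3 = 2
  item 3: 3
  item 4: 1
  item 5: 5
  item 6: 0
  item 7: 3
  item 8: 5 − 4 = 1
  item 9: 5 − 2 = 3
Total = 1 + 2 + 3 + 1 + 5 + 0 + 3 + 1 + 3 = 19

19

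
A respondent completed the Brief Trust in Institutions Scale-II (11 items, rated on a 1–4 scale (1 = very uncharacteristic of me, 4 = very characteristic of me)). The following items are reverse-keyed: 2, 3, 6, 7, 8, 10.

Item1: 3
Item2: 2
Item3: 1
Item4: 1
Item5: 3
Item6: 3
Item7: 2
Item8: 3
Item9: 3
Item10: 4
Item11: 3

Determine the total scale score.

Reversing items 2, 3, 6, 7, 8, & 10 with 5 − raw:
Total = 3 + (5−2) + (5−1) + 1 + 3 + (5−3) + (5−2) + (5−3) + 3 + (5−4) + 3
      = 3 + 3 + 4 + 1 + 3 + 2 + 3 + 2 + 3 + 1 + 3 = 28

28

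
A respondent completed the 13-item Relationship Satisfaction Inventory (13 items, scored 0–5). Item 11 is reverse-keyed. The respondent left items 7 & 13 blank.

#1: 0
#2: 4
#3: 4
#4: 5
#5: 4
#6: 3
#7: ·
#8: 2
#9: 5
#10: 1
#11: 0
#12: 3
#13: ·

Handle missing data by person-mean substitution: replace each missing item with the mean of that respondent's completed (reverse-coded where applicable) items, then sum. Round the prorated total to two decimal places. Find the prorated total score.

42.55

Reverse-coded (reversed = (0+5) − raw = 5 − raw):
  item 11: 5 − 0 = 5
Completed scored items (11 of 13): 0, 4, 4, 5, 4, 3, 2, 5, 1, 5, 3; sum = 36.
Person mean = 36 / 11 ≈ 3.2727
Prorated total = (36 / 11) × 13 = 42.55 (to 2 dp)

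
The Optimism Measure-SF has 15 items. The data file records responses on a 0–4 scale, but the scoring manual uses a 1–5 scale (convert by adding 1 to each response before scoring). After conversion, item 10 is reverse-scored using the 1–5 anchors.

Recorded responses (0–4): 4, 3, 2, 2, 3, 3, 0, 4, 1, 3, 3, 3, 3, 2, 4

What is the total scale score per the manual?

Convert to 1–5: 5, 4, 3, 3, 4, 4, 1, 5, 2, 4, 4, 4, 4, 3, 5
Reverse-coded (reverse-coded value = 6 − response):
  item 10: 6 − 4 = 2
Scored: 5, 4, 3, 3, 4, 4, 1, 5, 2, 2, 4, 4, 4, 3, 5
Total = 53

53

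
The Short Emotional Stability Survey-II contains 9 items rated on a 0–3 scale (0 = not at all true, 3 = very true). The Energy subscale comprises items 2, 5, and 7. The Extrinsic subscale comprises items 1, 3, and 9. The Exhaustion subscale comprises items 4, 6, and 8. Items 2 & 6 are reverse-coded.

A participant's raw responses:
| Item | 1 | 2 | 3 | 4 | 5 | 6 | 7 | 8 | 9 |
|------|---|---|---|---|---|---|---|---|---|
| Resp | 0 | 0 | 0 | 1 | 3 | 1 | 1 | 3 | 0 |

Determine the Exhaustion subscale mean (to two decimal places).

2.00

Exhaustion items: 4, 6, 8.
Of these, item 6 is reverse-coded; reversed = (0+3) − raw = 3 − raw.
  item 4: 1
  item 6: 3 − 1 = 2
  item 8: 3
Sum = 1 + 2 + 3 = 6
Mean = 6 / 3 = 2.00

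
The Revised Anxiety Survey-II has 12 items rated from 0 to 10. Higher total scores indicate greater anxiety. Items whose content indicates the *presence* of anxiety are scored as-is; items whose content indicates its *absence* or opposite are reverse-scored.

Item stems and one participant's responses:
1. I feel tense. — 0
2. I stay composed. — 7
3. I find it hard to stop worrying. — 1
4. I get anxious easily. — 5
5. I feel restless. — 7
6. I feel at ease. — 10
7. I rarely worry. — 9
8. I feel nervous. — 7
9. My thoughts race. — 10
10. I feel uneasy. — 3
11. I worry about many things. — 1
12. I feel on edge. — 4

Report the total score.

Items 2, 6, 7 describe the absence/opposite of anxiety → reverse-score.
reversed = (0+10) − raw = 10 − raw.
  item 1: 0
  item 2: 10 − 7 = 3
  item 3: 1
  item 4: 5
  item 5: 7
  item 6: 10 − 10 = 0
  item 7: 10 − 9 = 1
  item 8: 7
  item 9: 10
  item 10: 3
  item 11: 1
  item 12: 4
Total = 0 + 3 + 1 + 5 + 7 + 0 + 1 + 7 + 10 + 3 + 1 + 4 = 42

42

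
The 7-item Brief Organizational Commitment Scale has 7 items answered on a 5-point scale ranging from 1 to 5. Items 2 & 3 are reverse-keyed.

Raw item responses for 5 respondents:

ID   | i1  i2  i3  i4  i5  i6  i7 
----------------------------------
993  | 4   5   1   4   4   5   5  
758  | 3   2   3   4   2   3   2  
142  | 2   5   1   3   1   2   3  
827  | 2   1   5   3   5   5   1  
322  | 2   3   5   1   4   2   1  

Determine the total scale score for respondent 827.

Respondent 827 raw: 2, 1, 5, 3, 5, 5, 1.
Reverse-coded (on a 1–5 scale, reversed = 6 − raw):
  item 1: 2
  item 2: 6 − 1 = 5
  item 3: 6 − 5 = 1
  item 4: 3
  item 5: 5
  item 6: 5
  item 7: 1
Sum = 2 + 5 + 1 + 3 + 5 + 5 + 1 = 22

22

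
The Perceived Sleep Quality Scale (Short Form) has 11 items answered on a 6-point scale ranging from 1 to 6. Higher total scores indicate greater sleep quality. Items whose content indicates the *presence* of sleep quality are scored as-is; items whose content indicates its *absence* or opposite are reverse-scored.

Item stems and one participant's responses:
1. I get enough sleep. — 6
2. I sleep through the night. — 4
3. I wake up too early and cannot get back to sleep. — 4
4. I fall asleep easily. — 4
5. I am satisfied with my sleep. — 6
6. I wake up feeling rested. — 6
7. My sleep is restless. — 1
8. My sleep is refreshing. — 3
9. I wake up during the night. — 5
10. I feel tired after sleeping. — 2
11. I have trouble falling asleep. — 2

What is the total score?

Items 3, 7, 9, 10, 11 describe the absence/opposite of sleep quality → reverse-score.
on a 1–6 scale, reversed = 7 − raw.
  item 1: 6
  item 2: 4
  item 3: 7 − 4 = 3
  item 4: 4
  item 5: 6
  item 6: 6
  item 7: 7 − 1 = 6
  item 8: 3
  item 9: 7 − 5 = 2
  item 10: 7 − 2 = 5
  item 11: 7 − 2 = 5
Total = 6 + 4 + 3 + 4 + 6 + 6 + 6 + 3 + 2 + 5 + 5 = 50

50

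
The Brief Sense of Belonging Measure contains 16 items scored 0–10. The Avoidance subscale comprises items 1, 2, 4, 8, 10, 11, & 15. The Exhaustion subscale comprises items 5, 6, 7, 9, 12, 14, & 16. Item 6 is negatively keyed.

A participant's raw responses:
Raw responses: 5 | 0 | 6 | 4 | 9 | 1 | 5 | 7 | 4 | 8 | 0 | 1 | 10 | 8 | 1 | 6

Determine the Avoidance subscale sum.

Avoidance items: 1, 2, 4, 8, 10, 11, 15.
  item 1: 5
  item 2: 0
  item 4: 4
  item 8: 7
  item 10: 8
  item 11: 0
  item 15: 1
Sum = 5 + 0 + 4 + 7 + 8 + 0 + 1 = 25

25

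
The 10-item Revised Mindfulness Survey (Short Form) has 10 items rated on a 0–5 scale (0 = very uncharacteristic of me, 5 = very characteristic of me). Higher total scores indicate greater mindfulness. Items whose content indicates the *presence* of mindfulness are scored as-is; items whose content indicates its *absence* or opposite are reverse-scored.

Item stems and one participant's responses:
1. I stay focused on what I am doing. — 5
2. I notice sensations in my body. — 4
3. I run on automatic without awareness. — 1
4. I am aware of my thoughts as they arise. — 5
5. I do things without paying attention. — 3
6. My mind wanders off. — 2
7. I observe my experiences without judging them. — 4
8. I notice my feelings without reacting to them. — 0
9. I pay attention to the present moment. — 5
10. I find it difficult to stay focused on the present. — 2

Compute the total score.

Items 3, 5, 6, 10 describe the absence/opposite of mindfulness → reverse-score.
reverse-coded value = 5 − response.
  item 1: 5
  item 2: 4
  item 3: 5 − 1 = 4
  item 4: 5
  item 5: 5 − 3 = 2
  item 6: 5 − 2 = 3
  item 7: 4
  item 8: 0
  item 9: 5
  item 10: 5 − 2 = 3
Total = 5 + 4 + 4 + 5 + 2 + 3 + 4 + 0 + 5 + 3 = 35

35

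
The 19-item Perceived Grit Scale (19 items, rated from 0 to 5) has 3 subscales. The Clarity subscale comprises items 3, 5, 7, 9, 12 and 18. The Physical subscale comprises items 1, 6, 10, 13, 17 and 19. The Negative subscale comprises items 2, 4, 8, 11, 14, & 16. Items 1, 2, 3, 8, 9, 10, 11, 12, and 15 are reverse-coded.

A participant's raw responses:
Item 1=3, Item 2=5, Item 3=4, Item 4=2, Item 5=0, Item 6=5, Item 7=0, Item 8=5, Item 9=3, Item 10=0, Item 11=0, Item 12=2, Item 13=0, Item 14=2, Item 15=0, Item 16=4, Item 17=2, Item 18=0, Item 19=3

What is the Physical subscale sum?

17

Physical items: 1, 6, 10, 13, 17, 19.
Of these, items 1 and 10 are reverse-coded; reverse-coded value = 5 − response.
  item 1: 5 − 3 = 2
  item 6: 5
  item 10: 5 − 0 = 5
  item 13: 0
  item 17: 2
  item 19: 3
Sum = 2 + 5 + 5 + 0 + 2 + 3 = 17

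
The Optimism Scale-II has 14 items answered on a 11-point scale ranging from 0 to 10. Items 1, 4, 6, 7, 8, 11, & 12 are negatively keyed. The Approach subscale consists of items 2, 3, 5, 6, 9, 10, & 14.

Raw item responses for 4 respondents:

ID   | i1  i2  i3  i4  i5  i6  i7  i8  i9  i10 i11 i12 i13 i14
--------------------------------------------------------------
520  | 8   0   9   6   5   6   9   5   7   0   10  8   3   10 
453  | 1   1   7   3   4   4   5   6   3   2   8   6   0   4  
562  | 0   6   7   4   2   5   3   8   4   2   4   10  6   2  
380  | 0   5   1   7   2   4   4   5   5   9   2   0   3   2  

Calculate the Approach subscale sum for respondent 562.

28

Respondent 562 raw: 0, 6, 7, 4, 2, 5, 3, 8, 4, 2, 4, 10, 6, 2.
Approach items: 2, 3, 5, 6, 9, 10, 14.
Reverse-coded (on a 0–10 scale, reversed = 10 − raw):
  item 2: 6
  item 3: 7
  item 5: 2
  item 6: 10 − 5 = 5
  item 9: 4
  item 10: 2
  item 14: 2
Sum = 6 + 7 + 2 + 5 + 4 + 2 + 2 = 28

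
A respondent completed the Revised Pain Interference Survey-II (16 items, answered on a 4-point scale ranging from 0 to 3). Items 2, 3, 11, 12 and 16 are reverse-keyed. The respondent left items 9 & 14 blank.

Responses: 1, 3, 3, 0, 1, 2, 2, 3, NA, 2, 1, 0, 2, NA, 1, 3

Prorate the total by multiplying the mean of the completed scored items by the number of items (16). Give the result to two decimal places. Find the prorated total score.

21.71

Reverse-coded (reverse-coded value = 3 − response):
  item 2: 3 − 3 = 0
  item 3: 3 − 3 = 0
  item 11: 3 − 1 = 2
  item 12: 3 − 0 = 3
  item 16: 3 − 3 = 0
Completed scored items (14 of 16): 1, 0, 0, 0, 1, 2, 2, 3, 2, 2, 3, 2, 1, 0; sum = 19.
Person mean = 19 / 14 ≈ 1.3571
Prorated total = (19 / 14) × 16 = 21.71 (to 2 dp)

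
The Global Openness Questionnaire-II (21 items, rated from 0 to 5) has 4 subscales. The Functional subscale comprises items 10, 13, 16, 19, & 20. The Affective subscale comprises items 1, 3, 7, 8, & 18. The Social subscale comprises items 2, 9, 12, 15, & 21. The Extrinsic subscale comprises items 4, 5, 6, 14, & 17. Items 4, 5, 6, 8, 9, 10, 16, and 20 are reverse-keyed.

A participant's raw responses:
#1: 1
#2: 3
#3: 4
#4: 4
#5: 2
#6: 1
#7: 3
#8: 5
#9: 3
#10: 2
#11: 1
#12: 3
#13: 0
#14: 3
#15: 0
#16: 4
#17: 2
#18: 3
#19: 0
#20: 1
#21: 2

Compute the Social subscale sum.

Social items: 2, 9, 12, 15, 21.
Of these, item 9 is reverse-keyed; on a 0–5 scale, reversed = 5 − raw.
  item 2: 3
  item 9: 5 − 3 = 2
  item 12: 3
  item 15: 0
  item 21: 2
Sum = 3 + 2 + 3 + 0 + 2 = 10

10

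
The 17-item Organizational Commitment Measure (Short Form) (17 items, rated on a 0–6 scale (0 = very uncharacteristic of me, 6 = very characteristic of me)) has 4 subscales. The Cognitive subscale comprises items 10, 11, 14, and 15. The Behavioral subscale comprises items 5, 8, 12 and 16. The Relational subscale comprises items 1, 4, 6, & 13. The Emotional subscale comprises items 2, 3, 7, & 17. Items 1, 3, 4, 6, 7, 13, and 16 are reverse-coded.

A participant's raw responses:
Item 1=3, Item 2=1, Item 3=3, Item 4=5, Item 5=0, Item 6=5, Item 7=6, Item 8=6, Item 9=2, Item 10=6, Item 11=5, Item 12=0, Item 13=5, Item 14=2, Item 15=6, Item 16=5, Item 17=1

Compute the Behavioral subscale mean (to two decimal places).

1.75

Behavioral items: 5, 8, 12, 16.
Of these, item 16 is reverse-coded; reversed = (0+6) − raw = 6 − raw.
  item 5: 0
  item 8: 6
  item 12: 0
  item 16: 6 − 5 = 1
Sum = 0 + 6 + 0 + 1 = 7
Mean = 7 / 4 = 1.75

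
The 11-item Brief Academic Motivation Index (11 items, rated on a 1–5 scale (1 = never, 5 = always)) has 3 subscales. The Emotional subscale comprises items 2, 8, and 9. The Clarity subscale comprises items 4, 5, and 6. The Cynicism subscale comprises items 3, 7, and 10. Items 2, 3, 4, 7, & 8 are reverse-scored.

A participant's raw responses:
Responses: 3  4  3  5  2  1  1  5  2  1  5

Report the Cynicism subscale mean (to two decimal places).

3.00

Cynicism items: 3, 7, 10.
Of these, items 3 and 7 are reverse-scored; reversed = (1+5) − raw = 6 − raw.
  item 3: 6 − 3 = 3
  item 7: 6 − 1 = 5
  item 10: 1
Sum = 3 + 5 + 1 = 9
Mean = 9 / 3 = 3.00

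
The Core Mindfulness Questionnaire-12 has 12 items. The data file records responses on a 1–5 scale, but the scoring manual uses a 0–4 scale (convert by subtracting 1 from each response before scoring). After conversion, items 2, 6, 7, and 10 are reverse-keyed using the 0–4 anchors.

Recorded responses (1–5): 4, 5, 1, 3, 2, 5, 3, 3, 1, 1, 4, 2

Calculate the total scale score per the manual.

Convert to 0–4: 3, 4, 0, 2, 1, 4, 2, 2, 0, 0, 3, 1
Reverse-coded (reversed = (0+4) − raw = 4 − raw):
  item 2: 4 − 4 = 0
  item 6: 4 − 4 = 0
  item 7: 4 − 2 = 2
  item 10: 4 − 0 = 4
Scored: 3, 0, 0, 2, 1, 0, 2, 2, 0, 4, 3, 1
Total = 18

18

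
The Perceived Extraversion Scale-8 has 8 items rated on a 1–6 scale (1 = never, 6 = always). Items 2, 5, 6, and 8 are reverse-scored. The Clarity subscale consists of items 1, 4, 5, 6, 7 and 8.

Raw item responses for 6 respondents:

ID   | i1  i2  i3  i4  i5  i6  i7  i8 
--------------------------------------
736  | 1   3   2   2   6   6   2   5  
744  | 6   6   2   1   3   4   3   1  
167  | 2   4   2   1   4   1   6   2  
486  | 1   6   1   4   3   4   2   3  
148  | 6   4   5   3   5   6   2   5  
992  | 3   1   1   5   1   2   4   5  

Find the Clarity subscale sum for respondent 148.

Respondent 148 raw: 6, 4, 5, 3, 5, 6, 2, 5.
Clarity items: 1, 4, 5, 6, 7, 8.
Reverse-coded (reverse-coded value = 7 − response):
  item 1: 6
  item 4: 3
  item 5: 7 − 5 = 2
  item 6: 7 − 6 = 1
  item 7: 2
  item 8: 7 − 5 = 2
Sum = 6 + 3 + 2 + 1 + 2 + 2 = 16

16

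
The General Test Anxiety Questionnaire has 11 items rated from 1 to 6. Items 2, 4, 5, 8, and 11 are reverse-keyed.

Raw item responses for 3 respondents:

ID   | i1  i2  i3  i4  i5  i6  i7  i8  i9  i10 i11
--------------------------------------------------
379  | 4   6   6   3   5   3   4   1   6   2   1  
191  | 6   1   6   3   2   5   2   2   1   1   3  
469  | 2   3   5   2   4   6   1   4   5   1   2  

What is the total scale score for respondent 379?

Respondent 379 raw: 4, 6, 6, 3, 5, 3, 4, 1, 6, 2, 1.
Reverse-coded (reversed = (1+6) − raw = 7 − raw):
  item 1: 4
  item 2: 7 − 6 = 1
  item 3: 6
  item 4: 7 − 3 = 4
  item 5: 7 − 5 = 2
  item 6: 3
  item 7: 4
  item 8: 7 − 1 = 6
  item 9: 6
  item 10: 2
  item 11: 7 − 1 = 6
Sum = 4 + 1 + 6 + 4 + 2 + 3 + 4 + 6 + 6 + 2 + 6 = 44

44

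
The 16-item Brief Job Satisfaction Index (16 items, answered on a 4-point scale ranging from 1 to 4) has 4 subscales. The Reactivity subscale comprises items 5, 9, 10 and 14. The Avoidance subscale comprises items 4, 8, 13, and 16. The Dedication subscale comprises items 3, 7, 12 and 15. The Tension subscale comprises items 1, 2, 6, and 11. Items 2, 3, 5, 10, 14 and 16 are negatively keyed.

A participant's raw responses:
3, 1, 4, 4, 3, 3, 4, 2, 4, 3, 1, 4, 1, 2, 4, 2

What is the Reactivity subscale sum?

Reactivity items: 5, 9, 10, 14.
Of these, items 5, 10, & 14 are negatively keyed; on a 1–4 scale, reversed = 5 − raw.
  item 5: 5 − 3 = 2
  item 9: 4
  item 10: 5 − 3 = 2
  item 14: 5 − 2 = 3
Sum = 2 + 4 + 2 + 3 = 11

11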